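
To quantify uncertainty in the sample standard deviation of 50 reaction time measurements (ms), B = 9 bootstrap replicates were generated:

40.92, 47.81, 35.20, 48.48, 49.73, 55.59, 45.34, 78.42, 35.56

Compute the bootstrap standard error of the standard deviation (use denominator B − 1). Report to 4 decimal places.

SE* = 13.0346

Bootstrap SE is the standard deviation of the 9 replicate standard deviations.
Mean of replicates: (40.92 + 47.81 + 35.20 + 48.48 + 49.73 + 55.59 + 45.34 + 78.42 + 35.56) / 9 = 437.05000 / 9 = 48.56111
Sum of squared deviations: (−7.64111)² + (−0.75111)² + (−13.36111)² + (−0.08111)² + (+1.16889)² + (+7.02889)² + (−3.22111)² + (+29.85889)² + (−13.00111)² = 1359.20589
Variance = 1359.20589 / 8 = 169.90074
SE* = √169.90074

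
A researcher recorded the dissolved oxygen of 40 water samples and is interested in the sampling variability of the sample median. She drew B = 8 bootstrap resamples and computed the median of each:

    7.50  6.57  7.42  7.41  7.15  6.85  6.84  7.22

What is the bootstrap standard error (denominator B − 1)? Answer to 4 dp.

Bootstrap SE is the standard deviation of the 8 replicate medians.
Mean of replicates: (7.50 + 6.57 + 7.42 + 7.41 + 7.15 + 6.85 + 6.84 + 7.22) / 8 = 56.96000 / 8 = 7.12000
Sum of squared deviations: (+0.38000)² + (−0.55000)² + (+0.30000)² + (+0.29000)² + (+0.03000)² + (−0.27000)² + (−0.28000)² + (+0.10000)² = 0.78320
Variance = 0.78320 / 7 = 0.11189
SE* = √0.11189

SE* = 0.3345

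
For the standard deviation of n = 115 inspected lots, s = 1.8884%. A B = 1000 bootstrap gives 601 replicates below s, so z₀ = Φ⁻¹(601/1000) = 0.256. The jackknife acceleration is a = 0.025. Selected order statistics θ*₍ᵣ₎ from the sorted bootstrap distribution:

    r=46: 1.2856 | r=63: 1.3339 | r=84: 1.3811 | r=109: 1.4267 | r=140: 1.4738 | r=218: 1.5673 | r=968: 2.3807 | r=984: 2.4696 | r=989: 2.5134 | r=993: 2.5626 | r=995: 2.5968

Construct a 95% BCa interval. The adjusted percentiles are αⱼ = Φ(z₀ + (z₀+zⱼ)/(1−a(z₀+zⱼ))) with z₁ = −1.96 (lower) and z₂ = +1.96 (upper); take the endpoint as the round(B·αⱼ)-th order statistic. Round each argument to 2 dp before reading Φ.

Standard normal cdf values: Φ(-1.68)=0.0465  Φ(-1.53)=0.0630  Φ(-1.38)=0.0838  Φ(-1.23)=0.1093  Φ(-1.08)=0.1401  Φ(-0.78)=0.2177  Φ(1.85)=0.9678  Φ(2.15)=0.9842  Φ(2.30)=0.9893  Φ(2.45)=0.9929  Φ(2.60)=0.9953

(1.3811, 2.5968)

Lower: z₀ + z₁ = 0.256 + (-1.960) = -1.704; 1 − a(z₀+z₁) = 1 − (0.025)(-1.704) = 1.0426; argument = 0.256 + (-1.704)/1.0426 = -1.3784 → -1.38.
α₁ = Φ(-1.38) = 0.0838; rank = round(1000 × 0.0838) = 84; θ*₍84₎ = 1.3811.
Upper: z₀ + z₂ = 2.216; 1 − a(z₀+z₂) = 0.9446; argument = 2.6020 → 2.60; α₂ = 0.9953; rank = 995; θ*₍995₎ = 2.5968.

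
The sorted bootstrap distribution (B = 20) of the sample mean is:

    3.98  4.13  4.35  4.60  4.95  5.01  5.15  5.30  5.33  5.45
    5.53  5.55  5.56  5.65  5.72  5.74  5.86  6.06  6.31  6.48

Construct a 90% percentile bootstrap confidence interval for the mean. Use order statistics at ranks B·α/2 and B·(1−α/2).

α = 0.10; lower rank = 20 × 0.050 = 1; upper rank = 20 × 0.950 = 19.
The 1st smallest replicate is 3.98; the 19th is 6.31.

(3.98, 6.31)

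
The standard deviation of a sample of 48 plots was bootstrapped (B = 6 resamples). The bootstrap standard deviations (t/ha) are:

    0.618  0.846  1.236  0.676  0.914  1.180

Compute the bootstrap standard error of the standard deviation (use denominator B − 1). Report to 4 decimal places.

SE* = 0.2543

Bootstrap SE is the standard deviation of the 6 replicate standard deviations.
Mean of replicates: (0.618 + 0.846 + 1.236 + 0.676 + 0.914 + 1.180) / 6 = 5.47000 / 6 = 0.91167
Sum of squared deviations: (−0.29367)² + (−0.06567)² + (+0.32433)² + (−0.23567)² + (+0.00233)² + (+0.26833)² = 0.32329
Variance = 0.32329 / 5 = 0.06466
SE* = √0.06466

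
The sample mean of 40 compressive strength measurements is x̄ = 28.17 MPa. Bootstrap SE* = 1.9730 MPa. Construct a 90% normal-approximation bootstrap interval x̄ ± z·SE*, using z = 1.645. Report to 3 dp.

(24.924, 31.416)

Margin = 1.645 × 1.9730 = 3.2456
Interval: 28.17 ± 3.2456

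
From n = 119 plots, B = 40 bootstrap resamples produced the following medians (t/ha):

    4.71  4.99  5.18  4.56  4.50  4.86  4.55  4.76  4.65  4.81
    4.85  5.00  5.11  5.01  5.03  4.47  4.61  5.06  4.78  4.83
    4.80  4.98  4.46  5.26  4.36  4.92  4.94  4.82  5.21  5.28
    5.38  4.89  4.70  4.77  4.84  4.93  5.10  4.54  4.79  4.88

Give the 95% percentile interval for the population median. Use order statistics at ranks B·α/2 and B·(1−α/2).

Sorted replicates: 4.36, 4.46, 4.47, 4.50, 4.54, 4.55, 4.56, 4.61, 4.65, 4.70, 4.71, 4.76, 4.77, 4.78, 4.79, 4.80, 4.81, 4.82, 4.83, 4.84, 4.85, 4.86, 4.88, 4.89, 4.92, 4.93, 4.94, 4.98, 4.99, 5.00, 5.01, 5.03, 5.06, 5.10, 5.11, 5.18, 5.21, 5.26, 5.28, 5.38
α = 0.05; lower rank = 40 × 0.025 = 1; upper rank = 40 × 0.975 = 39.
The 1st smallest replicate is 4.36; the 39th is 5.28.

(4.36, 5.28)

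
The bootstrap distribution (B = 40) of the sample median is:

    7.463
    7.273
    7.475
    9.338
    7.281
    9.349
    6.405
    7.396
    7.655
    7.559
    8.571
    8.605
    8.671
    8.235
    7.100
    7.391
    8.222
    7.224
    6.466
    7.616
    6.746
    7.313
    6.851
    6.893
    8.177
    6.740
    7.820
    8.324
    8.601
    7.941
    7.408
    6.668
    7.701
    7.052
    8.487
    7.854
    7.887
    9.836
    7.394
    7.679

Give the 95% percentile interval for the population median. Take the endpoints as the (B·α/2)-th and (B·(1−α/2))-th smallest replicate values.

(6.405, 9.349)

Sorted replicates: 6.405, 6.466, 6.668, 6.740, 6.746, 6.851, 6.893, 7.052, 7.100, 7.224, 7.273, 7.281, 7.313, 7.391, 7.394, 7.396, 7.408, 7.463, 7.475, 7.559, 7.616, 7.655, 7.679, 7.701, 7.820, 7.854, 7.887, 7.941, 8.177, 8.222, 8.235, 8.324, 8.487, 8.571, 8.601, 8.605, 8.671, 9.338, 9.349, 9.836
α = 0.05; lower rank = 40 × 0.025 = 1; upper rank = 40 × 0.975 = 39.
The 1st smallest replicate is 6.405; the 39th is 9.349.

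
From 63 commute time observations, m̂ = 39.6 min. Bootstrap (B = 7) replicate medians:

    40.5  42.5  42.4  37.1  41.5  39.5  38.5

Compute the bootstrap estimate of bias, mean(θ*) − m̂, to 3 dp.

mean(θ*) = (40.5 + 42.5 + 42.4 + 37.1 + 41.5 + 39.5 + 38.5) / 7 = 40.2857
bias = 40.2857 − 39.6

bias = +0.686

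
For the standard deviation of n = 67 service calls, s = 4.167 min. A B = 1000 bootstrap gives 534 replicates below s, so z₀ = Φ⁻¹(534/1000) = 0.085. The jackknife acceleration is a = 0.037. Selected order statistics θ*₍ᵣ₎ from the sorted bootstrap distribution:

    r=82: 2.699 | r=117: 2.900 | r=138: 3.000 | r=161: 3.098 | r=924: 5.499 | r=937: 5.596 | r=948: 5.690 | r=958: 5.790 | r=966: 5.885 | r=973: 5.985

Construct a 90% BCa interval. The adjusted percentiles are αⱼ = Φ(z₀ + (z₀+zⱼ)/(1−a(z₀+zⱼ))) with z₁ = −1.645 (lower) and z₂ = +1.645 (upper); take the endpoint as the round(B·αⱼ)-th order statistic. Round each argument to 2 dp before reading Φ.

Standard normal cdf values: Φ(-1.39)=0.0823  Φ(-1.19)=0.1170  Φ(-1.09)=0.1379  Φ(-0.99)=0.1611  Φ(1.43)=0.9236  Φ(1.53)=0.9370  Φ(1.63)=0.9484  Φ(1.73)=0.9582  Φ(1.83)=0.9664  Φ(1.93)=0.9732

(2.699, 5.985)

Lower: z₀ + z₁ = 0.085 + (-1.645) = -1.560; 1 − a(z₀+z₁) = 1 − (0.037)(-1.560) = 1.0577; argument = 0.085 + (-1.560)/1.0577 = -1.3899 → -1.39.
α₁ = Φ(-1.39) = 0.0823; rank = round(1000 × 0.0823) = 82; θ*₍82₎ = 2.699.
Upper: z₀ + z₂ = 1.730; 1 − a(z₀+z₂) = 0.9360; argument = 1.9333 → 1.93; α₂ = 0.9732; rank = 973; θ*₍973₎ = 5.985.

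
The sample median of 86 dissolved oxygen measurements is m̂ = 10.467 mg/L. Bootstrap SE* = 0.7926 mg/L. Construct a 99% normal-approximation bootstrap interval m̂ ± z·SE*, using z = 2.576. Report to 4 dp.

Margin = 2.576 × 0.7926 = 2.04174
Interval: 10.467 ± 2.04174

(8.4253, 12.5087)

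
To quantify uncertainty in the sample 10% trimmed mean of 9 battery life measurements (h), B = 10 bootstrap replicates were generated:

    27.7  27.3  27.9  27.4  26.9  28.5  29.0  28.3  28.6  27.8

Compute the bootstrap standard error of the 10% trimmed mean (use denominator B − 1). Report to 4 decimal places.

SE* = 0.6552

Bootstrap SE is the standard deviation of the 10 replicate 10% trimmed means.
Mean of replicates: (27.7 + 27.3 + 27.9 + 27.4 + 26.9 + 28.5 + 29.0 + 28.3 + 28.6 + 27.8) / 10 = 279.40000 / 10 = 27.94000
Sum of squared deviations: (−0.24000)² + (−0.64000)² + (−0.04000)² + (−0.54000)² + (−1.04000)² + (+0.56000)² + (+1.06000)² + (+0.36000)² + (+0.66000)² + (−0.14000)² = 3.86400
Variance = 3.86400 / 9 = 0.42933
SE* = √0.42933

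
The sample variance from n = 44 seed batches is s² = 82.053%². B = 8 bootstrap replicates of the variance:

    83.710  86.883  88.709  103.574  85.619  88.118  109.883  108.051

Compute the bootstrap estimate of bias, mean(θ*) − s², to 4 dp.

mean(θ*) = (83.710 + 86.883 + 88.709 + 103.574 + 85.619 + 88.118 + 109.883 + 108.051) / 8 = 94.31838
bias = 94.31838 − 82.053

bias = +12.2654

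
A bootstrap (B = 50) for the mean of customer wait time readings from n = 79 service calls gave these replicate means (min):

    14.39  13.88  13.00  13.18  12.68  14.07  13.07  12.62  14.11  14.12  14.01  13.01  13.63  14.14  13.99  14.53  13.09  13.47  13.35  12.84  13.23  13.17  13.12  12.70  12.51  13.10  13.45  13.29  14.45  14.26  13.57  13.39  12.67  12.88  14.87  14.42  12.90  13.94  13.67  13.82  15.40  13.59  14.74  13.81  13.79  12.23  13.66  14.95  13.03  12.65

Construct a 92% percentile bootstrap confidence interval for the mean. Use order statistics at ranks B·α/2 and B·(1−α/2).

Sorted replicates: 12.23, 12.51, 12.62, 12.65, 12.67, 12.68, 12.70, 12.84, 12.88, 12.90, 13.00, 13.01, 13.03, 13.07, 13.09, 13.10, 13.12, 13.17, 13.18, 13.23, 13.29, 13.35, 13.39, 13.45, 13.47, 13.57, 13.59, 13.63, 13.66, 13.67, 13.79, 13.81, 13.82, 13.88, 13.94, 13.99, 14.01, 14.07, 14.11, 14.12, 14.14, 14.26, 14.39, 14.42, 14.45, 14.53, 14.74, 14.87, 14.95, 15.40
α = 0.08; lower rank = 50 × 0.040 = 2; upper rank = 50 × 0.960 = 48.
The 2nd smallest replicate is 12.51; the 48th is 14.87.

(12.51, 14.87)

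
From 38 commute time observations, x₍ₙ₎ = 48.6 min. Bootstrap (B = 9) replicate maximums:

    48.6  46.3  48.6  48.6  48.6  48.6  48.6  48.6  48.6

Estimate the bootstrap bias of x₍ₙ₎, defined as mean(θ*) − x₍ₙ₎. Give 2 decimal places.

mean(θ*) = (48.6 + 46.3 + 48.6 + 48.6 + 48.6 + 48.6 + 48.6 + 48.6 + 48.6) / 9 = 48.344
bias = 48.344 − 48.6

bias = −0.26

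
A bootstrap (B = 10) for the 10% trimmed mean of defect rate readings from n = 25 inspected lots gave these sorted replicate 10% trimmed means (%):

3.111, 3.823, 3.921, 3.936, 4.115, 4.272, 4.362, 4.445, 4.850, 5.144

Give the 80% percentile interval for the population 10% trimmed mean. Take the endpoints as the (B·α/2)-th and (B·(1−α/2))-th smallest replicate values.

α = 0.20; lower rank = 10 × 0.100 = 1; upper rank = 10 × 0.900 = 9.
The 1st smallest replicate is 3.111; the 9th is 4.850.

(3.111, 4.850)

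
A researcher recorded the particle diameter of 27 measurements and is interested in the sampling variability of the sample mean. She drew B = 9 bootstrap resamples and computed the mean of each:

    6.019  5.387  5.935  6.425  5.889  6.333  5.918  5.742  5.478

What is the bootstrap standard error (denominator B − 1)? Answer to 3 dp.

SE* = 0.344

Bootstrap SE is the standard deviation of the 9 replicate means.
Mean of replicates: (6.019 + 5.387 + 5.935 + 6.425 + 5.889 + 6.333 + 5.918 + 5.742 + 5.478) / 9 = 53.1260 / 9 = 5.9029
Sum of squared deviations: (+0.1161)² + (−0.5159)² + (+0.0321)² + (+0.5221)² + (−0.0139)² + (+0.4301)² + (+0.0151)² + (−0.1609)² + (−0.4249)² = 0.9451
Variance = 0.9451 / 8 = 0.1181
SE* = √0.1181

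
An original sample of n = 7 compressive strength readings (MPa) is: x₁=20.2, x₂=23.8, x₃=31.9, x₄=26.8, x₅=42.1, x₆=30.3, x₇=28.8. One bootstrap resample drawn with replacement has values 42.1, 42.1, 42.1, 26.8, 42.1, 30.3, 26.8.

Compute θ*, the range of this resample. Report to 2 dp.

Range = 42.1 − 26.8 = 15.30

θ* = 15.30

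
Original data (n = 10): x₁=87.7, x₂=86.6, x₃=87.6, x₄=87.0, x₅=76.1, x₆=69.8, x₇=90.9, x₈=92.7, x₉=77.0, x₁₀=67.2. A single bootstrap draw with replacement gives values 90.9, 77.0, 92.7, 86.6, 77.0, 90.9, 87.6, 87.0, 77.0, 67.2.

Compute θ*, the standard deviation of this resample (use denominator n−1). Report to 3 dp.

Mean = 83.3900; sum of squared deviations = 625.1490
s² = 625.1490 / 9 = 69.4610
s = √69.4610 = 8.334

θ* = 8.334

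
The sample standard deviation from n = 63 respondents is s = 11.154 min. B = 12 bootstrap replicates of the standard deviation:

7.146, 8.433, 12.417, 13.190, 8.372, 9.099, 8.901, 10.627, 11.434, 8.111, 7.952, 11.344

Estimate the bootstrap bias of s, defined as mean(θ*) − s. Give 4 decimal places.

bias = −1.4018

mean(θ*) = (7.146 + 8.433 + 12.417 + 13.190 + 8.372 + 9.099 + 8.901 + 10.627 + 11.434 + 8.111 + 7.952 + 11.344) / 12 = 9.75217
bias = 9.75217 − 11.154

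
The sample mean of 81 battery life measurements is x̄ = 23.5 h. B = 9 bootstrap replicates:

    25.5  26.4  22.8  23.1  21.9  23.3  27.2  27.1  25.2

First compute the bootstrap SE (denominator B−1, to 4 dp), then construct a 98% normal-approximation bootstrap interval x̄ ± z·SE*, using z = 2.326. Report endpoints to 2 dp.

(18.87, 28.13)

Mean of replicates = 24.7222; sum of squared deviations = 31.7556; SE* = √(31.7556/8) = 1.9923
Margin = 2.326 × 1.9923 = 4.634
Interval: 23.5 ± 4.634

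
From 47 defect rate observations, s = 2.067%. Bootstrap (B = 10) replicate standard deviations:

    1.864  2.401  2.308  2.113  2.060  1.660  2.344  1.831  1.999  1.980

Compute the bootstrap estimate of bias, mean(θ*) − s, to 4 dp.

mean(θ*) = (1.864 + 2.401 + 2.308 + 2.113 + 2.060 + 1.660 + 2.344 + 1.831 + 1.999 + 1.980) / 10 = 2.05600
bias = 2.05600 − 2.067

bias = −0.0110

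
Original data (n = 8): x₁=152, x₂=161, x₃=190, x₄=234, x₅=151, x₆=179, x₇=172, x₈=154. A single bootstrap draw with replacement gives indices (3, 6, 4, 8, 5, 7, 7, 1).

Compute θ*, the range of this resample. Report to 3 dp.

θ* = 83.000

Resample values: 190, 179, 234, 154, 151, 172, 172, 152.
Range = 234 − 151 = 83.000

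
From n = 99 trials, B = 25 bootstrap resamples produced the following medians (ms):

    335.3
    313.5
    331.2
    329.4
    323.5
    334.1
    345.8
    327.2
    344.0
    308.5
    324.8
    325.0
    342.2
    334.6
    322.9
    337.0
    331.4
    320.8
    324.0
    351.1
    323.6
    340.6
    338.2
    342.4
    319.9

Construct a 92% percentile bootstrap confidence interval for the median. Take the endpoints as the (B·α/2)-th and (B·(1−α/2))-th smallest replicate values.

Sorted replicates: 308.5, 313.5, 319.9, 320.8, 322.9, 323.5, 323.6, 324.0, 324.8, 325.0, 327.2, 329.4, 331.2, 331.4, 334.1, 334.6, 335.3, 337.0, 338.2, 340.6, 342.2, 342.4, 344.0, 345.8, 351.1
α = 0.08; lower rank = 25 × 0.040 = 1; upper rank = 25 × 0.960 = 24.
The 1st smallest replicate is 308.5; the 24th is 345.8.

(308.5, 345.8)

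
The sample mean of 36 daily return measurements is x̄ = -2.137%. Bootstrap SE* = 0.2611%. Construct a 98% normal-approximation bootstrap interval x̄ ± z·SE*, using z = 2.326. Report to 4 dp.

Margin = 2.326 × 0.2611 = 0.60732
Interval: -2.137 ± 0.60732

(-2.7443, -1.5297)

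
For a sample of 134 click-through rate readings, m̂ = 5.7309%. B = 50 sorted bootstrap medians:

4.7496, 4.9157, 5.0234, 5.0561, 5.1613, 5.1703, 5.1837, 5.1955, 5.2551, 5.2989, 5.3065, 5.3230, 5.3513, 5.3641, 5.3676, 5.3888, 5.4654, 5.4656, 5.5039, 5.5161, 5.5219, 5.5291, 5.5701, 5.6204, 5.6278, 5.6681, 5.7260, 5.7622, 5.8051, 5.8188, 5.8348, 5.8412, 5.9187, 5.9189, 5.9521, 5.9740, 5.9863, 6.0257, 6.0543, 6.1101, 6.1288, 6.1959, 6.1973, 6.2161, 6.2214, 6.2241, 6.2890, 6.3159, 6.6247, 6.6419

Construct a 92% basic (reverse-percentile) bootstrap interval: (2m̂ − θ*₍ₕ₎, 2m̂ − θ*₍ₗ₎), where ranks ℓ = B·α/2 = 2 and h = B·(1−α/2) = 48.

Percentile endpoints at ranks 2 and 48: θ*₍2₎ = 4.9157, θ*₍48₎ = 6.3159.
Basic interval reflects these around m̂:
  lower = 2 × 5.7309 − 6.3159 = 5.1459
  upper = 2 × 5.7309 − 4.9157 = 6.5461

(5.1459, 6.5461)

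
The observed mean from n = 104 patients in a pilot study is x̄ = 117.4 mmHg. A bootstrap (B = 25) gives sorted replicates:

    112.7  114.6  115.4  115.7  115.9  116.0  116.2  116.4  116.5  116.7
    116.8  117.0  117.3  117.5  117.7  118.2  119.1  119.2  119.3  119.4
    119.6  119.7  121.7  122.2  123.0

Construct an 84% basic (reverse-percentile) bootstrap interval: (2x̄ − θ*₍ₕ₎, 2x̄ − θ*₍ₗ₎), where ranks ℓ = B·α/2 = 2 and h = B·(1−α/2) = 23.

(113.1, 120.2)

Percentile endpoints at ranks 2 and 23: θ*₍2₎ = 114.6, θ*₍23₎ = 121.7.
Basic interval reflects these around x̄:
  lower = 2 × 117.4 − 121.7 = 113.1
  upper = 2 × 117.4 − 114.6 = 120.2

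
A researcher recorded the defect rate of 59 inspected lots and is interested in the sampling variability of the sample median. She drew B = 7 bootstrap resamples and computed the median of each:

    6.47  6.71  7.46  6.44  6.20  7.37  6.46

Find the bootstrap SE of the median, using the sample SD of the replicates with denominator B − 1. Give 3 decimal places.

SE* = 0.491

Bootstrap SE is the standard deviation of the 7 replicate medians.
Mean of replicates: (6.47 + 6.71 + 7.46 + 6.44 + 6.20 + 7.37 + 6.46) / 7 = 47.1100 / 7 = 6.7300
Sum of squared deviations: (−0.2600)² + (−0.0200)² + (+0.7300)² + (−0.2900)² + (−0.5300)² + (+0.6400)² + (−0.2700)² = 1.4484
Variance = 1.4484 / 6 = 0.2414
SE* = √0.2414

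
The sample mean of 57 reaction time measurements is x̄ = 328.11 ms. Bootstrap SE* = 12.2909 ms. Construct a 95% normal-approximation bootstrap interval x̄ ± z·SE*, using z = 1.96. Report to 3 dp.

Margin = 1.96 × 12.2909 = 24.0902
Interval: 328.11 ± 24.0902

(304.020, 352.200)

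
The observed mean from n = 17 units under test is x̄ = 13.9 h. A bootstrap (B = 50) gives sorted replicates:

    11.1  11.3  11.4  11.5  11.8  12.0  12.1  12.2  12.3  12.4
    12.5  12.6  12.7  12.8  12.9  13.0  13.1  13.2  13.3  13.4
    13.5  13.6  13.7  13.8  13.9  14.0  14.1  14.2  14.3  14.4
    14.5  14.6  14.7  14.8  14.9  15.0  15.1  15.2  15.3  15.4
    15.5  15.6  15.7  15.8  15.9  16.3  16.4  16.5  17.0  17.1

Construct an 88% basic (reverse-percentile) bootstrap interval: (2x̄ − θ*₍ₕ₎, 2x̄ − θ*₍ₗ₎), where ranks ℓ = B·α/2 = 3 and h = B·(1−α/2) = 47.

Percentile endpoints at ranks 3 and 47: θ*₍3₎ = 11.4, θ*₍47₎ = 16.4.
Basic interval reflects these around x̄:
  lower = 2 × 13.9 − 16.4 = 11.4
  upper = 2 × 13.9 − 11.4 = 16.4

(11.4, 16.4)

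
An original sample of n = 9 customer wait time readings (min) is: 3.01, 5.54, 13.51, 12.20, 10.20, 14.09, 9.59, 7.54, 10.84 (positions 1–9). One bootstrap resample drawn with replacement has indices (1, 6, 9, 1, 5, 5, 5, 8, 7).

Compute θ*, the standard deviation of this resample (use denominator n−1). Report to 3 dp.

Resample values: 3.01, 14.09, 10.84, 3.01, 10.20, 10.20, 10.20, 7.54, 9.59.
Mean = 8.7422; sum of squared deviations = 107.2556
s² = 107.2556 / 8 = 13.4069
s = √13.4069 = 3.662

θ* = 3.662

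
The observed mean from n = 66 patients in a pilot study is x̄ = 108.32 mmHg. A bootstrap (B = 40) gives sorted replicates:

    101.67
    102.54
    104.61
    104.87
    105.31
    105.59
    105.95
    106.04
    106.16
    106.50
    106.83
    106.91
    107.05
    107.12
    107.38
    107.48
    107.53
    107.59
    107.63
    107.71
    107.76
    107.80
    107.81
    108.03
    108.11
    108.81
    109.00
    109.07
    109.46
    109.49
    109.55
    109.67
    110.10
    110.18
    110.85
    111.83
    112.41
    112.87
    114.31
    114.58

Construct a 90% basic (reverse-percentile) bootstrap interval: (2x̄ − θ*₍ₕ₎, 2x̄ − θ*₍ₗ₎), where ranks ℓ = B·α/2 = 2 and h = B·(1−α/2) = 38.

Percentile endpoints at ranks 2 and 38: θ*₍2₎ = 102.54, θ*₍38₎ = 112.87.
Basic interval reflects these around x̄:
  lower = 2 × 108.32 − 112.87 = 103.77
  upper = 2 × 108.32 − 102.54 = 114.10

(103.77, 114.10)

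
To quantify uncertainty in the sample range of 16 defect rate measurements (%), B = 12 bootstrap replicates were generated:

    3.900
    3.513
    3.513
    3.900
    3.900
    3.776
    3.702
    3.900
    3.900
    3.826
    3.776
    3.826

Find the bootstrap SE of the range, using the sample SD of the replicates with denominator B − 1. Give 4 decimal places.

SE* = 0.1429

Bootstrap SE is the standard deviation of the 12 replicate ranges.
Mean of replicates: (3.900 + 3.513 + 3.513 + 3.900 + 3.900 + 3.776 + 3.702 + 3.900 + 3.900 + 3.826 + 3.776 + 3.826) / 12 = 45.43200 / 12 = 3.78600
Sum of squared deviations: (+0.11400)² + (−0.27300)² + (−0.27300)² + (+0.11400)² + (+0.11400)² + (−0.01000)² + (−0.08400)² + (+0.11400)² + (+0.11400)² + (+0.04000)² + (−0.01000)² + (+0.04000)² = 0.22449
Variance = 0.22449 / 11 = 0.02041
SE* = √0.02041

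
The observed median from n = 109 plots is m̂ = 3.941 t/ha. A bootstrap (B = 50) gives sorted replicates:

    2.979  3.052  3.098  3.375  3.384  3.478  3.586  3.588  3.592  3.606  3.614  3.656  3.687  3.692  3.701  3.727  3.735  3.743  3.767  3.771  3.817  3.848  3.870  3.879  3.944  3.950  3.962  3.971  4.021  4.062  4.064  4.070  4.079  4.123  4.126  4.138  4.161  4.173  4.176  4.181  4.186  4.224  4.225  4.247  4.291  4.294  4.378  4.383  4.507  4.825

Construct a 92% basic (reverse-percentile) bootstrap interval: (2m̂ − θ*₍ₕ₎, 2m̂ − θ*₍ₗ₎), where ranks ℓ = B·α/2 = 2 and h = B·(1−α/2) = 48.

(3.499, 4.830)

Percentile endpoints at ranks 2 and 48: θ*₍2₎ = 3.052, θ*₍48₎ = 4.383.
Basic interval reflects these around m̂:
  lower = 2 × 3.941 − 4.383 = 3.499
  upper = 2 × 3.941 − 3.052 = 4.830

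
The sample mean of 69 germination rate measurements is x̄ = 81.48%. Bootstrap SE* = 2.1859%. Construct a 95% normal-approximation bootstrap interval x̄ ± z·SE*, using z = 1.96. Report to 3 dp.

(77.196, 85.764)

Margin = 1.96 × 2.1859 = 4.2844
Interval: 81.48 ± 4.2844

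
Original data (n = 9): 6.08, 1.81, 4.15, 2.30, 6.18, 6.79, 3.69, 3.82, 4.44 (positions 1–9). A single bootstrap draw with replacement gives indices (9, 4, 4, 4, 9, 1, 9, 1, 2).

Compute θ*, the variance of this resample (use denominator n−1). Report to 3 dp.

θ* = 2.792

Resample values: 4.44, 2.30, 2.30, 2.30, 4.44, 6.08, 4.44, 6.08, 1.81.
Mean = 3.7989; sum of squared deviations = 22.3357
s² = 22.3357 / 8 = 2.7920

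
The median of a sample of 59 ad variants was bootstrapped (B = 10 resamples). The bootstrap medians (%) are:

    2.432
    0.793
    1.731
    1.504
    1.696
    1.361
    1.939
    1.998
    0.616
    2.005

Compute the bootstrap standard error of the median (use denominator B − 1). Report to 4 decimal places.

Bootstrap SE is the standard deviation of the 10 replicate medians.
Mean of replicates: (2.432 + 0.793 + 1.731 + 1.504 + 1.696 + 1.361 + 1.939 + 1.998 + 0.616 + 2.005) / 10 = 16.07500 / 10 = 1.60750
Sum of squared deviations: (+0.82450)² + (−0.81450)² + (+0.12350)² + (−0.10350)² + (+0.08850)² + (−0.24650)² + (+0.33150)² + (+0.39050)² + (−0.99150)² + (+0.39750)² = 2.84123
Variance = 2.84123 / 9 = 0.31569
SE* = √0.31569

SE* = 0.5619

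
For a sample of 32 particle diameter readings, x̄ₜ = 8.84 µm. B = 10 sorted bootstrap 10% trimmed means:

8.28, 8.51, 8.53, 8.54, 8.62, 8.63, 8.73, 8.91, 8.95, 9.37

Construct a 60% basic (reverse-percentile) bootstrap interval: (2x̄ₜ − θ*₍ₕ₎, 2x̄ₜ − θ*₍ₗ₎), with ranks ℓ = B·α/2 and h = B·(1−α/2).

(8.77, 9.17)

Percentile endpoints at ranks 2 and 8: θ*₍2₎ = 8.51, θ*₍8₎ = 8.91.
Basic interval reflects these around x̄ₜ:
  lower = 2 × 8.84 − 8.91 = 8.77
  upper = 2 × 8.84 − 8.51 = 9.17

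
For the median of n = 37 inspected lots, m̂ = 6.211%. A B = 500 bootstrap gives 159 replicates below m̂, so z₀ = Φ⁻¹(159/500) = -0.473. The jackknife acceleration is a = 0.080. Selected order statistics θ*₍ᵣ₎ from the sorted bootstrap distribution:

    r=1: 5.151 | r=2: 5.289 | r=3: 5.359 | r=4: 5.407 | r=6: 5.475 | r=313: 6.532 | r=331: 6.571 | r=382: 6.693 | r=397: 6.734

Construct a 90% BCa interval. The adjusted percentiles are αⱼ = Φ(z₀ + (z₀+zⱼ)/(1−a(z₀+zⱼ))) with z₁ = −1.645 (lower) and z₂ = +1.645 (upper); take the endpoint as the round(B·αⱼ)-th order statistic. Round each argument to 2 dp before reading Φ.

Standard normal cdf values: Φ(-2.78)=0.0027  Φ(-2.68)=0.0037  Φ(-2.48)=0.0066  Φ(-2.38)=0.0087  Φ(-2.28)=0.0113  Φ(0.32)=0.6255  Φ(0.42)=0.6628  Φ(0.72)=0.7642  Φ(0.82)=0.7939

(5.475, 6.734)

Lower: z₀ + z₁ = -0.473 + (-1.645) = -2.118; 1 − a(z₀+z₁) = 1 − (0.080)(-2.118) = 1.1694; argument = -0.473 + (-2.118)/1.1694 = -2.2841 → -2.28.
α₁ = Φ(-2.28) = 0.0113; rank = round(500 × 0.0113) = 6; θ*₍6₎ = 5.475.
Upper: z₀ + z₂ = 1.172; 1 − a(z₀+z₂) = 0.9062; argument = 0.8203 → 0.82; α₂ = 0.7939; rank = 397; θ*₍397₎ = 6.734.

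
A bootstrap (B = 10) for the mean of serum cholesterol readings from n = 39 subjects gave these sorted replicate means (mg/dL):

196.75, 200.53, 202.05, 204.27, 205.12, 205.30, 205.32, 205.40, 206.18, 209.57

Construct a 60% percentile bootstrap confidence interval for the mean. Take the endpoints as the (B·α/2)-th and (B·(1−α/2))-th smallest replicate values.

(200.53, 205.40)

α = 0.40; lower rank = 10 × 0.200 = 2; upper rank = 10 × 0.800 = 8.
The 2nd smallest replicate is 200.53; the 8th is 205.40.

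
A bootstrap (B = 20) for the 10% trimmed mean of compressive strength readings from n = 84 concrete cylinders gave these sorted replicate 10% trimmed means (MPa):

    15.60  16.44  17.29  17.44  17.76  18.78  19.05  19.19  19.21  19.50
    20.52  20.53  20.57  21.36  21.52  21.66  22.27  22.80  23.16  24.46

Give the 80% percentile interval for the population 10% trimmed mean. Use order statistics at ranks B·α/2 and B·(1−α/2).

α = 0.20; lower rank = 20 × 0.100 = 2; upper rank = 20 × 0.900 = 18.
The 2nd smallest replicate is 16.44; the 18th is 22.80.

(16.44, 22.80)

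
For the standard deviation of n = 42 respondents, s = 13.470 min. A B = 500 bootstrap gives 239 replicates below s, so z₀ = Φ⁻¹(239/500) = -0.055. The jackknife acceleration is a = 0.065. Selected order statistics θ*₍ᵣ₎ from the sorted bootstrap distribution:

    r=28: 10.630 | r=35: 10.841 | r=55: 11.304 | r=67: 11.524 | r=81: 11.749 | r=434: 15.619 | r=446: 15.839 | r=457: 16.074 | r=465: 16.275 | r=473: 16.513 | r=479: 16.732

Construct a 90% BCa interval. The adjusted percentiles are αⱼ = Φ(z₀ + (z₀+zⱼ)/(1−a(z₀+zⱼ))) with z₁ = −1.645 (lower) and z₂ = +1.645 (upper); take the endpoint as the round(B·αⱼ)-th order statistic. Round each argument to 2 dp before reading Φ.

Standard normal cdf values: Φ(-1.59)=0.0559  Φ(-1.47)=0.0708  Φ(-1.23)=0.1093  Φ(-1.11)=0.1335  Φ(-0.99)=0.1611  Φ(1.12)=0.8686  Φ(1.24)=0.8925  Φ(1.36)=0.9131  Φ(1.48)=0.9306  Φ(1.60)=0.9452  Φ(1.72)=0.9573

Lower: z₀ + z₁ = -0.055 + (-1.645) = -1.700; 1 − a(z₀+z₁) = 1 − (0.065)(-1.700) = 1.1105; argument = -0.055 + (-1.700)/1.1105 = -1.5858 → -1.59.
α₁ = Φ(-1.59) = 0.0559; rank = round(500 × 0.0559) = 28; θ*₍28₎ = 10.630.
Upper: z₀ + z₂ = 1.590; 1 − a(z₀+z₂) = 0.8966; argument = 1.7183 → 1.72; α₂ = 0.9573; rank = 479; θ*₍479₎ = 16.732.

(10.630, 16.732)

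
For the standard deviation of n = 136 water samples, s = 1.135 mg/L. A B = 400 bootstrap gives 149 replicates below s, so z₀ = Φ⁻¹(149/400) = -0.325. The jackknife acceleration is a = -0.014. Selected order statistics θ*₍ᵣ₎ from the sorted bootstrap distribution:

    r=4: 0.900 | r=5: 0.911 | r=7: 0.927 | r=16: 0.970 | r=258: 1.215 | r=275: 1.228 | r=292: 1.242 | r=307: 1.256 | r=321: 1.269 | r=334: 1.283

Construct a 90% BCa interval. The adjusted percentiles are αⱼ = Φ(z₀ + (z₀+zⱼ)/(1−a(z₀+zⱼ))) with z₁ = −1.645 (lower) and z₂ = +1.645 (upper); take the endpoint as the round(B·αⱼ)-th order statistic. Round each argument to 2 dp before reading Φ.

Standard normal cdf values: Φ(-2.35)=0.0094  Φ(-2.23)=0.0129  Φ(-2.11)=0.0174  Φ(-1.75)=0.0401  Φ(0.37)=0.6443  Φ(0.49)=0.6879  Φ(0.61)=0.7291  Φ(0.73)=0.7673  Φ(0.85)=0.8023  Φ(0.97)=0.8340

Lower: z₀ + z₁ = -0.325 + (-1.645) = -1.970; 1 − a(z₀+z₁) = 1 − (-0.014)(-1.970) = 0.9724; argument = -0.325 + (-1.970)/0.9724 = -2.3509 → -2.35.
α₁ = Φ(-2.35) = 0.0094; rank = round(400 × 0.0094) = 4; θ*₍4₎ = 0.900.
Upper: z₀ + z₂ = 1.320; 1 − a(z₀+z₂) = 1.0185; argument = 0.9710 → 0.97; α₂ = 0.8340; rank = 334; θ*₍334₎ = 1.283.

(0.900, 1.283)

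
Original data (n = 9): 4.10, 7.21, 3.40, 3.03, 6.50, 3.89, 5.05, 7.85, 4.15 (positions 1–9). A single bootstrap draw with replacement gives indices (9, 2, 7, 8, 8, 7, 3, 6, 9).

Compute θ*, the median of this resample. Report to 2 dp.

θ* = 5.05

Resample values: 4.15, 7.21, 5.05, 7.85, 7.85, 5.05, 3.40, 3.89, 4.15.
Sorted: 3.40, 3.89, 4.15, 4.15, 5.05, 5.05, 7.21, 7.85, 7.85
Median = middle value = 5.05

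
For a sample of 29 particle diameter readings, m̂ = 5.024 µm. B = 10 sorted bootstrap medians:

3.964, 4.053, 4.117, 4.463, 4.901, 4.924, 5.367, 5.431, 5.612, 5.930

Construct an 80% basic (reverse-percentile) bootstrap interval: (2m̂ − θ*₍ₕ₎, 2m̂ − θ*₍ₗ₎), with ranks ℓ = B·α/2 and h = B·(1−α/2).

Percentile endpoints at ranks 1 and 9: θ*₍1₎ = 3.964, θ*₍9₎ = 5.612.
Basic interval reflects these around m̂:
  lower = 2 × 5.024 − 5.612 = 4.436
  upper = 2 × 5.024 − 3.964 = 6.084

(4.436, 6.084)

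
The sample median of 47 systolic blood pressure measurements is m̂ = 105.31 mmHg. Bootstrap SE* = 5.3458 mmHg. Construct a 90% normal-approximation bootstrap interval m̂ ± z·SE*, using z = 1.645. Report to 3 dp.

(96.516, 114.104)

Margin = 1.645 × 5.3458 = 8.7938
Interval: 105.31 ± 8.7938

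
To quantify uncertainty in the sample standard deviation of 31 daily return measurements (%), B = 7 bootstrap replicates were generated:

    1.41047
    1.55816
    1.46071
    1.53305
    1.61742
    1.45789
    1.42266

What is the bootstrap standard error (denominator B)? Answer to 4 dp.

Bootstrap SE is the standard deviation of the 7 replicate standard deviations.
Mean of replicates: (1.41047 + 1.55816 + 1.46071 + 1.53305 + 1.61742 + 1.45789 + 1.42266) / 7 = 10.460360 / 7 = 1.494337
Sum of squared deviations: (−0.083867)² + (+0.063823)² + (−0.033627)² + (+0.038713)² + (+0.123083)² + (−0.036447)² + (−0.071677)² = 0.035352
Variance = 0.035352 / 7 = 0.005050
SE* = √0.005050

SE* = 0.0711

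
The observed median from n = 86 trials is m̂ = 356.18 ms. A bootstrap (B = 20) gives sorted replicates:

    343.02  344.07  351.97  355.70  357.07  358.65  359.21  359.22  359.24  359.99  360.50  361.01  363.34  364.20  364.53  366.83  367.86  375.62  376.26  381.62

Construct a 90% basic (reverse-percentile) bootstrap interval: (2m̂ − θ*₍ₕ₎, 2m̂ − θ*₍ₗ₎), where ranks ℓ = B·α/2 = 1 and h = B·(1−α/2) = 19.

Percentile endpoints at ranks 1 and 19: θ*₍1₎ = 343.02, θ*₍19₎ = 376.26.
Basic interval reflects these around m̂:
  lower = 2 × 356.18 − 376.26 = 336.10
  upper = 2 × 356.18 − 343.02 = 369.34

(336.10, 369.34)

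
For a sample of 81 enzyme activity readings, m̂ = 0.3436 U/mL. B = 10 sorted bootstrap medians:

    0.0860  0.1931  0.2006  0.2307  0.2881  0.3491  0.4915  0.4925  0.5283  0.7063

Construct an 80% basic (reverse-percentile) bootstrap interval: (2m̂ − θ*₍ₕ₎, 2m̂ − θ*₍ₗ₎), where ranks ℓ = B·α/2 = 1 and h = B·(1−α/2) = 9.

(0.1589, 0.6012)

Percentile endpoints at ranks 1 and 9: θ*₍1₎ = 0.0860, θ*₍9₎ = 0.5283.
Basic interval reflects these around m̂:
  lower = 2 × 0.3436 − 0.5283 = 0.1589
  upper = 2 × 0.3436 − 0.0860 = 0.6012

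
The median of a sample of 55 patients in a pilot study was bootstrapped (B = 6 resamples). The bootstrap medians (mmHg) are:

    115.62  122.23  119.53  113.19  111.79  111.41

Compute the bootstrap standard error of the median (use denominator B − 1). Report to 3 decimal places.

Bootstrap SE is the standard deviation of the 6 replicate medians.
Mean of replicates: (115.62 + 122.23 + 119.53 + 113.19 + 111.79 + 111.41) / 6 = 693.7700 / 6 = 115.6283
Sum of squared deviations: (−0.0083)² + (+6.6017)² + (+3.9017)² + (−2.4383)² + (−3.8383)² + (−4.2183)² = 97.2777
Variance = 97.2777 / 5 = 19.4555
SE* = √19.4555

SE* = 4.411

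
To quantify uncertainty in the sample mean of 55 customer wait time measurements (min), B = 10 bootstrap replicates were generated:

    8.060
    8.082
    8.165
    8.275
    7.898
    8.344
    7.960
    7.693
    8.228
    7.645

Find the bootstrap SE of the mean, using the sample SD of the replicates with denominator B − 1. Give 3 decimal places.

Bootstrap SE is the standard deviation of the 10 replicate means.
Mean of replicates: (8.060 + 8.082 + 8.165 + 8.275 + 7.898 + 8.344 + 7.960 + 7.693 + 8.228 + 7.645) / 10 = 80.35000 / 10 = 8.03500
Sum of squared deviations: (+0.02500)² + (+0.04700)² + (+0.13000)² + (+0.24000)² + (−0.13700)² + (+0.30900)² + (−0.07500)² + (−0.34200)² + (+0.19300)² + (−0.39000)² = 0.50352
Variance = 0.50352 / 9 = 0.05595
SE* = √0.05595

SE* = 0.237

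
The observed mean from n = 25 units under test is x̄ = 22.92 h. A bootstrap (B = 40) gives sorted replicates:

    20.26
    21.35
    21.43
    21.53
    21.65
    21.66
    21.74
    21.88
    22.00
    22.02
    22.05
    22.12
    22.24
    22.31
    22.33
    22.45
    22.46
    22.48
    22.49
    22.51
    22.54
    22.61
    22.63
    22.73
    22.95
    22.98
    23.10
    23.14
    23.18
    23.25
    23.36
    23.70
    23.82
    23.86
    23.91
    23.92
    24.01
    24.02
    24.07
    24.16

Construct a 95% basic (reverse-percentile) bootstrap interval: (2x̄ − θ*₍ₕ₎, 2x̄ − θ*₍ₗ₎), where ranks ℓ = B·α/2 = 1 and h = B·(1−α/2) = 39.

(21.77, 25.58)

Percentile endpoints at ranks 1 and 39: θ*₍1₎ = 20.26, θ*₍39₎ = 24.07.
Basic interval reflects these around x̄:
  lower = 2 × 22.92 − 24.07 = 21.77
  upper = 2 × 22.92 − 20.26 = 25.58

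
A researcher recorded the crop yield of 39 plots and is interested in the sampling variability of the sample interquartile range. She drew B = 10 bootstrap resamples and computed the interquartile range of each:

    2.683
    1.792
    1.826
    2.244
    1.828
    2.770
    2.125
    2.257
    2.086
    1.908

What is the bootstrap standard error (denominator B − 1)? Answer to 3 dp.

SE* = 0.348

Bootstrap SE is the standard deviation of the 10 replicate interquartile ranges.
Mean of replicates: (2.683 + 1.792 + 1.826 + 2.244 + 1.828 + 2.770 + 2.125 + 2.257 + 2.086 + 1.908) / 10 = 21.5190 / 10 = 2.1519
Sum of squared deviations: (+0.5311)² + (−0.3599)² + (−0.3259)² + (+0.0921)² + (−0.3239)² + (+0.6181)² + (−0.0269)² + (+0.1051)² + (−0.0659)² + (−0.2439)² = 1.0888
Variance = 1.0888 / 9 = 0.1210
SE* = √0.1210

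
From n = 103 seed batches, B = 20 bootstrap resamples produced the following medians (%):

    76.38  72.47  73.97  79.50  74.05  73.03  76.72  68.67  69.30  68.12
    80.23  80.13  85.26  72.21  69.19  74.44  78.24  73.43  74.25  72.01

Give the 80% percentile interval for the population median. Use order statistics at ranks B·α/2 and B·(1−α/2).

(68.67, 80.13)

Sorted replicates: 68.12, 68.67, 69.19, 69.30, 72.01, 72.21, 72.47, 73.03, 73.43, 73.97, 74.05, 74.25, 74.44, 76.38, 76.72, 78.24, 79.50, 80.13, 80.23, 85.26
α = 0.20; lower rank = 20 × 0.100 = 2; upper rank = 20 × 0.900 = 18.
The 2nd smallest replicate is 68.67; the 18th is 80.13.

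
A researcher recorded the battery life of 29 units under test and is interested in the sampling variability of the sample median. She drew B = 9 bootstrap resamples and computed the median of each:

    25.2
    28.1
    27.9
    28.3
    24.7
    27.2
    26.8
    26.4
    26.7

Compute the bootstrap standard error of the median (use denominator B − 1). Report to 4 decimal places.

SE* = 1.2474

Bootstrap SE is the standard deviation of the 9 replicate medians.
Mean of replicates: (25.2 + 28.1 + 27.9 + 28.3 + 24.7 + 27.2 + 26.8 + 26.4 + 26.7) / 9 = 241.30000 / 9 = 26.81111
Sum of squared deviations: (−1.61111)² + (+1.28889)² + (+1.08889)² + (+1.48889)² + (−2.11111)² + (+0.38889)² + (−0.01111)² + (−0.41111)² + (−0.11111)² = 12.44889
Variance = 12.44889 / 8 = 1.55611
SE* = √1.55611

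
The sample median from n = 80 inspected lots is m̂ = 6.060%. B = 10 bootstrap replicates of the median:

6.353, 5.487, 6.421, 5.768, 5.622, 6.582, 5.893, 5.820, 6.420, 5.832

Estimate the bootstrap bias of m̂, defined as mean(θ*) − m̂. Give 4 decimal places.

mean(θ*) = (6.353 + 5.487 + 6.421 + 5.768 + 5.622 + 6.582 + 5.893 + 5.820 + 6.420 + 5.832) / 10 = 6.01980
bias = 6.01980 − 6.060

bias = −0.0402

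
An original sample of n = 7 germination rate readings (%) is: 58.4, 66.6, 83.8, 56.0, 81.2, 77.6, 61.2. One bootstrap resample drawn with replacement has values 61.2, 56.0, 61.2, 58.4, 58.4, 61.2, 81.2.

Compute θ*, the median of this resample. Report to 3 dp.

Sorted: 56.0, 58.4, 58.4, 61.2, 61.2, 61.2, 81.2
Median = middle value = 61.200

θ* = 61.200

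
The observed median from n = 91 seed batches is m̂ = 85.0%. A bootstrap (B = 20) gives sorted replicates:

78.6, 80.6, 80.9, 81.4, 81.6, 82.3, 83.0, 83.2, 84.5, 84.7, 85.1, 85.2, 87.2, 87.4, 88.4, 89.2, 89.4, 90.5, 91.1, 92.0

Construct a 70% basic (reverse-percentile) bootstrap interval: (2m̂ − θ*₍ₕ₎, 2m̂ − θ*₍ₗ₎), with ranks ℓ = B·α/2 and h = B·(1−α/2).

(80.6, 89.1)

Percentile endpoints at ranks 3 and 17: θ*₍3₎ = 80.9, θ*₍17₎ = 89.4.
Basic interval reflects these around m̂:
  lower = 2 × 85.0 − 89.4 = 80.6
  upper = 2 × 85.0 − 80.9 = 89.1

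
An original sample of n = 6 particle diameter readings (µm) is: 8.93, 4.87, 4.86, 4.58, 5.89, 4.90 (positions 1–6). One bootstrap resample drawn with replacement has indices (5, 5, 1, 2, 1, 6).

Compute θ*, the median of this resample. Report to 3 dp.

θ* = 5.890

Resample values: 5.89, 5.89, 8.93, 4.87, 8.93, 4.90.
Sorted: 4.87, 4.90, 5.89, 5.89, 8.93, 8.93
Median = average of the two middle values = 5.890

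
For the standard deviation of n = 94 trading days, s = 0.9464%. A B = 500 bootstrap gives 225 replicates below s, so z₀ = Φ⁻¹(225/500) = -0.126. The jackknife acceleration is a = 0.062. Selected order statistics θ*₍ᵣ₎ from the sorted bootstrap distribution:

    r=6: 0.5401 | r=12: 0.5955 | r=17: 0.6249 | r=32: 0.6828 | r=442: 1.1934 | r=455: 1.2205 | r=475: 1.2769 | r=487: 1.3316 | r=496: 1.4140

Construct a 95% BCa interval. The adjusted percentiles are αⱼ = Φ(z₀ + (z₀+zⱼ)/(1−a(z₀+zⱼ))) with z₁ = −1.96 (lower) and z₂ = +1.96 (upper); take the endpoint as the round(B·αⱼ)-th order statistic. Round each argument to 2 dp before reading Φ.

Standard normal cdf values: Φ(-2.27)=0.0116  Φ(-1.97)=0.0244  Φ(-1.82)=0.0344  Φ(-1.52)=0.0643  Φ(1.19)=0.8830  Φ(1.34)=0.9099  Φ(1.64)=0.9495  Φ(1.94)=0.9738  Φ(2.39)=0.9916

(0.5955, 1.3316)

Lower: z₀ + z₁ = -0.126 + (-1.960) = -2.086; 1 − a(z₀+z₁) = 1 − (0.062)(-2.086) = 1.1293; argument = -0.126 + (-2.086)/1.1293 = -1.9731 → -1.97.
α₁ = Φ(-1.97) = 0.0244; rank = round(500 × 0.0244) = 12; θ*₍12₎ = 0.5955.
Upper: z₀ + z₂ = 1.834; 1 − a(z₀+z₂) = 0.8863; argument = 1.9433 → 1.94; α₂ = 0.9738; rank = 487; θ*₍487₎ = 1.3316.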